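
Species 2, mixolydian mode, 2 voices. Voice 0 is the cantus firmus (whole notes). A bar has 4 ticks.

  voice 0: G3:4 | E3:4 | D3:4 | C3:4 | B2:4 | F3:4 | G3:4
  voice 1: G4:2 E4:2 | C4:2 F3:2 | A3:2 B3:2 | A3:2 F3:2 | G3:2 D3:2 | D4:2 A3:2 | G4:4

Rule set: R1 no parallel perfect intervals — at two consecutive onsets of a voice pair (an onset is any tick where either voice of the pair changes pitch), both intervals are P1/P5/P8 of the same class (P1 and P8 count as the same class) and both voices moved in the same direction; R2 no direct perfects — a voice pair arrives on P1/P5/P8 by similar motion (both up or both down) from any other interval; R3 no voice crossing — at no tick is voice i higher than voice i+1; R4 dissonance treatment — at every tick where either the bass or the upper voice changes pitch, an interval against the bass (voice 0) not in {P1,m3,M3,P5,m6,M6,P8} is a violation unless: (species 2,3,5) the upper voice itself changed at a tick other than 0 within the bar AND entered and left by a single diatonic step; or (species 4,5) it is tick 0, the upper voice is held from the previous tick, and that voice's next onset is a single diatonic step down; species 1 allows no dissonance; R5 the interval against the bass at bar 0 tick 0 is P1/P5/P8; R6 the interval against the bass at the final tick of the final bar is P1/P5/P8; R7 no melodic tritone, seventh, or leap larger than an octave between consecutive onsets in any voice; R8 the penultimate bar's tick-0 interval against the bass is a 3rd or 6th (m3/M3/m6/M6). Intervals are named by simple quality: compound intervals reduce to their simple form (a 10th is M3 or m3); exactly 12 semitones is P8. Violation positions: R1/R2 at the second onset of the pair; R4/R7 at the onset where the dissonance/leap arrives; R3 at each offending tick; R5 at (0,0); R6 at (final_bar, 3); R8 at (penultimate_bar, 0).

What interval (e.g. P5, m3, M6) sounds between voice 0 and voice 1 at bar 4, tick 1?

voice 0=B2 voice 1=G3 -> m6

m6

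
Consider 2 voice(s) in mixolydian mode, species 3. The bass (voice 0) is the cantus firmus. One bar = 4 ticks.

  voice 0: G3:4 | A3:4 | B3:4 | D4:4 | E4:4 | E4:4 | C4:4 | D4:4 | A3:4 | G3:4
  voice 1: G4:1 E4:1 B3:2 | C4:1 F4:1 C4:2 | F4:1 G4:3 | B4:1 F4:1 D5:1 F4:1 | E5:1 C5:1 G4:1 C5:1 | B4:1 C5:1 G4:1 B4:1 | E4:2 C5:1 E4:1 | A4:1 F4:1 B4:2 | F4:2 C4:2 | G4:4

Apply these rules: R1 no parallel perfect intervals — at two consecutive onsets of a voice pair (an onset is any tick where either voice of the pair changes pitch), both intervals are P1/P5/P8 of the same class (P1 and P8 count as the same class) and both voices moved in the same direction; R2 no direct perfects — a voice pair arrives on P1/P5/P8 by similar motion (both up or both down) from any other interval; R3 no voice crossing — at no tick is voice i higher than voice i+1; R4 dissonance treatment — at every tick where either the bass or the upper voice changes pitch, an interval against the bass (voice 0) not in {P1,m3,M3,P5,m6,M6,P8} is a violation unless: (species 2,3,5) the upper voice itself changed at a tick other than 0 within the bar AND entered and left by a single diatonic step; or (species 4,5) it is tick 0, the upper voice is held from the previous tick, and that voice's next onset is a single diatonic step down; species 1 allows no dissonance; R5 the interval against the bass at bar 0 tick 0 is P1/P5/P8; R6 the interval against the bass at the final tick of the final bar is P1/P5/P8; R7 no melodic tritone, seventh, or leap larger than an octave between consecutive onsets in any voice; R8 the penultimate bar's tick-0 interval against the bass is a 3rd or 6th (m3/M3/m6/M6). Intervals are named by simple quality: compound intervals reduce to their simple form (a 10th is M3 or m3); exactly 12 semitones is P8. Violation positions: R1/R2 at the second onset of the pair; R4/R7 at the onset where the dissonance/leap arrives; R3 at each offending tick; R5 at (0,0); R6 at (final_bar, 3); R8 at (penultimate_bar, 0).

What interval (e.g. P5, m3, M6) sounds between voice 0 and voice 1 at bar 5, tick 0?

P5

voice 0=E4 voice 1=B4 -> P5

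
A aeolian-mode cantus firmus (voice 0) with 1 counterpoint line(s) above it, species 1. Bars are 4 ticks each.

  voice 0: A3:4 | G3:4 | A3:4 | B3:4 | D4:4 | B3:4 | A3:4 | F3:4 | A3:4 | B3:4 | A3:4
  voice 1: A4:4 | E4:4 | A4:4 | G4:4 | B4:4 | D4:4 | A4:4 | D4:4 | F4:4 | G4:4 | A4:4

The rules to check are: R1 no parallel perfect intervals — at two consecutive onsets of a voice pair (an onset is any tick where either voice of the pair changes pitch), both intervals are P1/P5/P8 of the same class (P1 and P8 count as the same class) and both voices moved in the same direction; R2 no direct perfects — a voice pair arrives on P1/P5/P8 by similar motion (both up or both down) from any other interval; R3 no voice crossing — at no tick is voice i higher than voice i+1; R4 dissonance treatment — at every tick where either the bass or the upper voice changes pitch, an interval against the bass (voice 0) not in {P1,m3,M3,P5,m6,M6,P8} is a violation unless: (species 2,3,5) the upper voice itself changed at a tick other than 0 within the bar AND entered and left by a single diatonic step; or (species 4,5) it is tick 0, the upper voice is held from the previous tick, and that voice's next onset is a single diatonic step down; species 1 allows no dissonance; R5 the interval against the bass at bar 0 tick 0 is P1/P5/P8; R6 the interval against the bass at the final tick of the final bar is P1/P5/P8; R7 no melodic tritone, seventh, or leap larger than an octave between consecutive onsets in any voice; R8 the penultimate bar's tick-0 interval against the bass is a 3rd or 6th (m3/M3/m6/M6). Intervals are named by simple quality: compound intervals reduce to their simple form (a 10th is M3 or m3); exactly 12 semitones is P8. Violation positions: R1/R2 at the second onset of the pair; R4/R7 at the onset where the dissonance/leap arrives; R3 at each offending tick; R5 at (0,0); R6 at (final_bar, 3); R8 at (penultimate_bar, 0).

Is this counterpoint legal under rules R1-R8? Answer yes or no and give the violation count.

bar 0: v0=A3 v1=A4 (P8)
bar 1: v0=G3 v1=E4 (M6)
bar 2: v0=A3 v1=A4 (P8)
bar 3: v0=B3 v1=G4 (m6)
bar 4: v0=D4 v1=B4 (M6)
bar 5: v0=B3 v1=D4 (m3)
bar 6: v0=A3 v1=A4 (P8)
bar 7: v0=F3 v1=D4 (M6)
bar 8: v0=A3 v1=F4 (m6)
bar 9: v0=B3 v1=G4 (m6)
bar 10: v0=A3 v1=A4 (P8)
  R2 @ bar2.0: G3/E4 M6 -> A3/A4 P8 similar

No (1 violations)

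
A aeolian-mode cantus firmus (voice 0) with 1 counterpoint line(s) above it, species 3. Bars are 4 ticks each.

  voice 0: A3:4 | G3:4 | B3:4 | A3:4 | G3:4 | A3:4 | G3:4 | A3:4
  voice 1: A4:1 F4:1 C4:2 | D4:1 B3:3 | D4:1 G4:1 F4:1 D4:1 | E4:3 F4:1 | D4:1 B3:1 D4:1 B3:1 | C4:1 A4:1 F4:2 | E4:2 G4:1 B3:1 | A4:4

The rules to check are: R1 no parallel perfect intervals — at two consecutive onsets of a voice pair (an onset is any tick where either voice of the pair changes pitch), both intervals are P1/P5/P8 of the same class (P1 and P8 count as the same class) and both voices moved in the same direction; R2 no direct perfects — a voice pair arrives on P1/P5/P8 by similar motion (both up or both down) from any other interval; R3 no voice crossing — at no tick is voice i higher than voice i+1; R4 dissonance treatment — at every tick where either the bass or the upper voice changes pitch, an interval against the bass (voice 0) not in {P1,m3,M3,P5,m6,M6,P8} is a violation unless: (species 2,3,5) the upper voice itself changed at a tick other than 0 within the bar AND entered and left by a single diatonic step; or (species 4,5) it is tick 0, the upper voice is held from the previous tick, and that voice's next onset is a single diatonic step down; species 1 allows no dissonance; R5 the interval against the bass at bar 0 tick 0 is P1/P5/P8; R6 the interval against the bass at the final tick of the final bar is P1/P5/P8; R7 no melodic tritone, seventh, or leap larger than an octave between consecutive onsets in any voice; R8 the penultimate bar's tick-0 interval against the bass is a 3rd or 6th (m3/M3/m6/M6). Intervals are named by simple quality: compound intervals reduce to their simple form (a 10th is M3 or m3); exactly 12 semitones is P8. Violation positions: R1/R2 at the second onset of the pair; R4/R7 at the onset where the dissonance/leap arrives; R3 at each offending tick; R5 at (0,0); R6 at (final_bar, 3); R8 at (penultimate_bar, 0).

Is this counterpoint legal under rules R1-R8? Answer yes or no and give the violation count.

bar 0: v0=A3 v1=A4 (P8)
bar 1: v0=G3 v1=D4 (P5)
bar 2: v0=B3 v1=D4 (m3)
bar 3: v0=A3 v1=E4 (P5)
bar 4: v0=G3 v1=D4 (P5)
bar 5: v0=A3 v1=C4 (m3)
bar 6: v0=G3 v1=E4 (M6)
bar 7: v0=A3 v1=A4 (P8)
  R4 @ bar2.2: B3/F4 TT untreated
  R2 @ bar4.0: A3/F4 m6 -> G3/D4 P5 similar
  R2 @ bar7.0: G3/B3 M3 -> A3/A4 P8 similar
  R7 @ bar7.0: B3->A4 leap 10st

No (4 violations)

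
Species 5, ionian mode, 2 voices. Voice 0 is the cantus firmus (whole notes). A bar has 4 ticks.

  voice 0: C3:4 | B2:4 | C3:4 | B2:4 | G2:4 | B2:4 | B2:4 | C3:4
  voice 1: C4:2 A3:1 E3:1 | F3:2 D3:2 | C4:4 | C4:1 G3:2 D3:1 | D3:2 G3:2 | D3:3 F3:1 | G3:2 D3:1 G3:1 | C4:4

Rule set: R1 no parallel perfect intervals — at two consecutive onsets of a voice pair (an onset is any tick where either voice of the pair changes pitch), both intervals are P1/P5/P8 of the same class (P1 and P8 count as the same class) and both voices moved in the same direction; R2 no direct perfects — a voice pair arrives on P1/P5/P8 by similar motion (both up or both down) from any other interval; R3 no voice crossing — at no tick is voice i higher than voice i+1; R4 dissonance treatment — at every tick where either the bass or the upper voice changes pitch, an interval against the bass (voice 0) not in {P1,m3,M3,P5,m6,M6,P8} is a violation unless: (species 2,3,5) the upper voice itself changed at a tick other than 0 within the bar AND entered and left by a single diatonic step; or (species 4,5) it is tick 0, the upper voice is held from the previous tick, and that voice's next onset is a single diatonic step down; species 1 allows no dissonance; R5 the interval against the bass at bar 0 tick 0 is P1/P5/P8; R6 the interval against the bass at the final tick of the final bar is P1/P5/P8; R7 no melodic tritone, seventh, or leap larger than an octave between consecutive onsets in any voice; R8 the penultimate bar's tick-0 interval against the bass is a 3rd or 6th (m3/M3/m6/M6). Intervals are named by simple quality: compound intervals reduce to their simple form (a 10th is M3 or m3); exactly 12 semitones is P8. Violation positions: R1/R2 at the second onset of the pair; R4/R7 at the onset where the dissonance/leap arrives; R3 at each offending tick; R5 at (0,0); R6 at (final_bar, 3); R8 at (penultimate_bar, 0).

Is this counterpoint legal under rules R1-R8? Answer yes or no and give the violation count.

No (6 violations)

bar 0: v0=C3 v1=C4 (P8)
bar 1: v0=B2 v1=F3 (TT)
bar 2: v0=C3 v1=C4 (P8)
bar 3: v0=B2 v1=C4 (m2)
bar 4: v0=G2 v1=D3 (P5)
bar 5: v0=B2 v1=D3 (m3)
bar 6: v0=B2 v1=G3 (m6)
bar 7: v0=C3 v1=C4 (P8)
  R4 @ bar1.0: B2/F3 TT untreated
  R2 @ bar2.0: B2/D3 m3 -> C3/C4 P8 similar
  R7 @ bar2.0: D3->C4 leap 10st
  R4 @ bar3.0: B2/C4 m2 untreated
  R4 @ bar5.3: B2/F3 TT untreated
  R2 @ bar7.0: B2/G3 m6 -> C3/C4 P8 similar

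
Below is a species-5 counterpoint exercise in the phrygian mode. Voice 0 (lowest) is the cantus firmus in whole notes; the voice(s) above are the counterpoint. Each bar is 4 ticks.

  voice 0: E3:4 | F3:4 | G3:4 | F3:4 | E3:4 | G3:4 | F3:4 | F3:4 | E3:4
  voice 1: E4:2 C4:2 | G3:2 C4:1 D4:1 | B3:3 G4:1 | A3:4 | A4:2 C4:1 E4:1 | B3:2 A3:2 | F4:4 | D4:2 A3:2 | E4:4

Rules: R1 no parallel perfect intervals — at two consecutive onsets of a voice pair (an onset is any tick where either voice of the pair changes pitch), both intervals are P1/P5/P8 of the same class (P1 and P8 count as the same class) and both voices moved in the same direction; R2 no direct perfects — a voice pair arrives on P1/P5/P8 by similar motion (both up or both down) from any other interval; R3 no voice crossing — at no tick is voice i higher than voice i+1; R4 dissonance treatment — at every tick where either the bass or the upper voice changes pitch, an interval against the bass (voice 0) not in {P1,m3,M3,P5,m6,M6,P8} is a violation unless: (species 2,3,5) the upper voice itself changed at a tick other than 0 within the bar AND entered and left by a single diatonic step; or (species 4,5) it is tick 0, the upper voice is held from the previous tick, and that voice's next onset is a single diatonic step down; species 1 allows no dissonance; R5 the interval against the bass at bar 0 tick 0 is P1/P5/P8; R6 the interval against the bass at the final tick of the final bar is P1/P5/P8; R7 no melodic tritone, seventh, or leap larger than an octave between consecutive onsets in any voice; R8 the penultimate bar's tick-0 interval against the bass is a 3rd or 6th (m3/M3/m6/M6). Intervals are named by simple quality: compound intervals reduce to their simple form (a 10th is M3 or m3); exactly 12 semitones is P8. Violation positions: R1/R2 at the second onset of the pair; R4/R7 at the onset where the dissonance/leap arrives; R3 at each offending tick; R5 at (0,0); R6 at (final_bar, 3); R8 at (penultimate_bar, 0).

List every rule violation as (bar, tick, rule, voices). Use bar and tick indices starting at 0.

bar 0: v0=E3 v1=E4 downbeat P8
bar 1: v0=F3 v1=G3 downbeat M2
bar 2: v0=G3 v1=B3 downbeat M3
bar 3: v0=F3 v1=A3 downbeat M3
bar 4: v0=E3 v1=A4 downbeat P4
bar 5: v0=G3 v1=B3 downbeat M3
bar 6: v0=F3 v1=F4 downbeat P8
bar 7: v0=F3 v1=D4 downbeat M6
bar 8: v0=E3 v1=E4 downbeat P8
  -> R4 @ bar 1 tick 0 v(0, 1): F3/G3 M2 untreated
  -> R7 @ bar 3 tick 0 v(1,): G4->A3 leap 10st
  -> R4 @ bar 4 tick 0 v(0, 1): E3/A4 P4 untreated
  -> R4 @ bar 5 tick 2 v(0, 1): G3/A3 M2 untreated

(1, 0, R4, (0, 1))
(3, 0, R7, (1,))
(4, 0, R4, (0, 1))
(5, 2, R4, (0, 1))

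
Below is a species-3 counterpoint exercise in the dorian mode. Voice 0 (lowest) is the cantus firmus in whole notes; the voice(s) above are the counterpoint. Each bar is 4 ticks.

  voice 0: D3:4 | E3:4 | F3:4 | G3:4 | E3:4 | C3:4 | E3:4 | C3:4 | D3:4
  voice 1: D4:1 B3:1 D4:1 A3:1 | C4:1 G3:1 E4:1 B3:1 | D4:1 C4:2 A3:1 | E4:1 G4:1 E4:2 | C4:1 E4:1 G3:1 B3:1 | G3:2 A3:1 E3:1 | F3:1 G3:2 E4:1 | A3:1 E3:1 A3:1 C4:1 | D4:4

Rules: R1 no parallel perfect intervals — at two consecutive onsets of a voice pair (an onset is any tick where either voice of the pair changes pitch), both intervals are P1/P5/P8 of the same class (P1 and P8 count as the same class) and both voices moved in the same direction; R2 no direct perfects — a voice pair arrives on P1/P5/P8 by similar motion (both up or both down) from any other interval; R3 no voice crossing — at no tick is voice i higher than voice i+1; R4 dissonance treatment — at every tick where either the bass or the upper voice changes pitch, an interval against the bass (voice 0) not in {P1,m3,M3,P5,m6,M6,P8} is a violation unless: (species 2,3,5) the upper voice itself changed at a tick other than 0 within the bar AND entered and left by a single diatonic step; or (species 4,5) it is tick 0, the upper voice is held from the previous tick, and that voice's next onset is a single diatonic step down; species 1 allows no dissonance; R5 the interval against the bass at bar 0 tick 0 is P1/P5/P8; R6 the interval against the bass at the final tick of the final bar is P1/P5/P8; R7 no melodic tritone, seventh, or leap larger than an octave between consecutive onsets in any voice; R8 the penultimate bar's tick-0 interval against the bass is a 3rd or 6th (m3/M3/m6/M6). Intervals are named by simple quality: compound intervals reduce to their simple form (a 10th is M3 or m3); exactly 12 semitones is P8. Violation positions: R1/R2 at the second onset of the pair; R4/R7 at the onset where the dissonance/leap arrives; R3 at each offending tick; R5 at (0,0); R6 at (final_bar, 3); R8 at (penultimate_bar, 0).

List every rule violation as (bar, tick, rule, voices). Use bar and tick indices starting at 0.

bar 0: v0=D3 v1=D4 downbeat P8
bar 1: v0=E3 v1=C4 downbeat m6
bar 2: v0=F3 v1=D4 downbeat M6
bar 3: v0=G3 v1=E4 downbeat M6
bar 4: v0=E3 v1=C4 downbeat m6
bar 5: v0=C3 v1=G3 downbeat P5
bar 6: v0=E3 v1=F3 downbeat m2
bar 7: v0=C3 v1=A3 downbeat M6
bar 8: v0=D3 v1=D4 downbeat P8
  -> R1 @ bar 5 tick 0 v(0, 1): E3/B3 P5 -> C3/G3 P5 similar
  -> R4 @ bar 6 tick 0 v(0, 1): E3/F3 m2 untreated
  -> R1 @ bar 8 tick 0 v(0, 1): C3/C4 P8 -> D3/D4 P8 similar

(5, 0, R1, (0, 1))
(6, 0, R4, (0, 1))
(8, 0, R1, (0, 1))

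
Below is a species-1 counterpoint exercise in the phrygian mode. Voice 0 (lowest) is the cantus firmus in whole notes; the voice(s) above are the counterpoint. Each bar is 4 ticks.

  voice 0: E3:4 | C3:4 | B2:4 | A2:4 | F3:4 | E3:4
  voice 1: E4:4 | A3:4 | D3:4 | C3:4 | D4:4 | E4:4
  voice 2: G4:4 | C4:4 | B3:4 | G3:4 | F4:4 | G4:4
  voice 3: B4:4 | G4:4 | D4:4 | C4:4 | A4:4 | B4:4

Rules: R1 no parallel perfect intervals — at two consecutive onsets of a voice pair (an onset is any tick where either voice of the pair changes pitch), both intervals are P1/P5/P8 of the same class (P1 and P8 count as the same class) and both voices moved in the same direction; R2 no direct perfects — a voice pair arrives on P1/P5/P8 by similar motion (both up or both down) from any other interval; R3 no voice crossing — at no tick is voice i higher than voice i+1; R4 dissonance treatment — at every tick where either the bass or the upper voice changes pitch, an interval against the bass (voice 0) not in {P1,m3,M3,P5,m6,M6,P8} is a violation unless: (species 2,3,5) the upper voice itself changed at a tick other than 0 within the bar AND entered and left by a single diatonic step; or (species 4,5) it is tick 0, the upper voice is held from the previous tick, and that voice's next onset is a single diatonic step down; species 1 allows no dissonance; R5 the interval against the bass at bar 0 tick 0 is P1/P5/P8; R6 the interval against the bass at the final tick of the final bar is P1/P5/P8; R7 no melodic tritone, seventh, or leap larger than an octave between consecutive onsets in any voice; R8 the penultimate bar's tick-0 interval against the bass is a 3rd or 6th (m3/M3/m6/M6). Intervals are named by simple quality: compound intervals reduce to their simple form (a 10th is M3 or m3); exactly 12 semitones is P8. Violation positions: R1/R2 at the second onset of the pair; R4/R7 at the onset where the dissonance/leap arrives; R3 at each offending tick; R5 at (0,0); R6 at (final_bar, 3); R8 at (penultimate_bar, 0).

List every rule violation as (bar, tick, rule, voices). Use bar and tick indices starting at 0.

bar 0: v0=E3 v1=E4 v2=G4 v3=B4 downbeat P5
bar 1: v0=C3 v1=A3 v2=C4 v3=G4 downbeat P5
bar 2: v0=B2 v1=D3 v2=B3 v3=D4 downbeat m3
bar 3: v0=A2 v1=C3 v2=G3 v3=C4 downbeat m3
bar 4: v0=F3 v1=D4 v2=F4 v3=A4 downbeat M3
bar 5: v0=E3 v1=E4 v2=G4 v3=B4 downbeat P5
  -> R5 @ bar 0 tick 0 v(0, 2): opens on m3
  -> R1 @ bar 1 tick 0 v(0, 3): E3/B4 P5 -> C3/G4 P5 similar
  -> R2 @ bar 1 tick 0 v(0, 2): E3/G4 m3 -> C3/C4 P8 similar
  -> R2 @ bar 1 tick 0 v(2, 3): G4/B4 M3 -> C4/G4 P5 similar
  -> R1 @ bar 2 tick 0 v(0, 2): C3/C4 P8 -> B2/B3 P8 similar
  -> R2 @ bar 2 tick 0 v(1, 3): A3/G4 m7 -> D3/D4 P8 similar
  -> R1 @ bar 3 tick 0 v(1, 3): D3/D4 P8 -> C3/C4 P8 similar
  -> R2 @ bar 3 tick 0 v(1, 2): D3/B3 M6 -> C3/G3 P5 similar
  -> R4 @ bar 3 tick 0 v(0, 2): A2/G3 m7 untreated
  -> R2 @ bar 4 tick 0 v(0, 2): A2/G3 m7 -> F3/F4 P8 similar
  -> R2 @ bar 4 tick 0 v(1, 3): C3/C4 P8 -> D4/A4 P5 similar
  -> R7 @ bar 4 tick 0 v(1,): C3->D4 leap 14st
  -> R7 @ bar 4 tick 0 v(2,): G3->F4 leap 10st
  -> R8 @ bar 4 tick 0 v(0, 2): penult P8 not 3rd/6th
  -> R1 @ bar 5 tick 0 v(1, 3): D4/A4 P5 -> E4/B4 P5 similar
  -> R6 @ bar 5 tick 3 v(0, 2): closes on m3

(0, 0, R5, (0, 2))
(1, 0, R1, (0, 3))
(1, 0, R2, (0, 2))
(1, 0, R2, (2, 3))
(2, 0, R1, (0, 2))
(2, 0, R2, (1, 3))
(3, 0, R1, (1, 3))
(3, 0, R2, (1, 2))
(3, 0, R4, (0, 2))
(4, 0, R2, (0, 2))
(4, 0, R2, (1, 3))
(4, 0, R7, (1,))
(4, 0, R7, (2,))
(4, 0, R8, (0, 2))
(5, 0, R1, (1, 3))
(5, 3, R6, (0, 2))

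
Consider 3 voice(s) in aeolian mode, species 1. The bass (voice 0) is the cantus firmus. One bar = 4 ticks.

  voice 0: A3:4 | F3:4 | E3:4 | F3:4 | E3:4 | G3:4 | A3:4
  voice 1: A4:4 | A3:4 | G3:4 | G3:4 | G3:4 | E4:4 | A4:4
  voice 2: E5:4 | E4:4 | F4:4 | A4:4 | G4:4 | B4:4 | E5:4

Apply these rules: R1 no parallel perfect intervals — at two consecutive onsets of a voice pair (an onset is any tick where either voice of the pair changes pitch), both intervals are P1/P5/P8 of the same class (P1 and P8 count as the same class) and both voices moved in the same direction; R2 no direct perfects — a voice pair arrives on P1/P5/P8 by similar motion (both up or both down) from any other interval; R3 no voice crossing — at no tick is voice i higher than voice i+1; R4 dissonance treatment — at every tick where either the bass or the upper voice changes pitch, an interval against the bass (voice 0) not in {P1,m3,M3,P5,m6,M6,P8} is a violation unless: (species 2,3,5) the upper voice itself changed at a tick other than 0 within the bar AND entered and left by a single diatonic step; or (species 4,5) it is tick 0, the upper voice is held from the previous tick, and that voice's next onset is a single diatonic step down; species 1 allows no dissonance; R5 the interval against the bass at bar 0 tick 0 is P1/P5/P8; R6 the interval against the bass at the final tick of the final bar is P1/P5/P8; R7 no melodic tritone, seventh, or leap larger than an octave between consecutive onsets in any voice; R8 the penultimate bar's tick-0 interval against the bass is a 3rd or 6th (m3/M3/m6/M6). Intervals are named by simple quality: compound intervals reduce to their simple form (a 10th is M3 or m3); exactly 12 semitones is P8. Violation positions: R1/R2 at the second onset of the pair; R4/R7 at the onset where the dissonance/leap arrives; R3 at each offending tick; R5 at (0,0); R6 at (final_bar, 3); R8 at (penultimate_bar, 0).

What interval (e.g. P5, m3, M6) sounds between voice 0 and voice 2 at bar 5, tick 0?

voice 0=G3 voice 2=B4 -> M3

M3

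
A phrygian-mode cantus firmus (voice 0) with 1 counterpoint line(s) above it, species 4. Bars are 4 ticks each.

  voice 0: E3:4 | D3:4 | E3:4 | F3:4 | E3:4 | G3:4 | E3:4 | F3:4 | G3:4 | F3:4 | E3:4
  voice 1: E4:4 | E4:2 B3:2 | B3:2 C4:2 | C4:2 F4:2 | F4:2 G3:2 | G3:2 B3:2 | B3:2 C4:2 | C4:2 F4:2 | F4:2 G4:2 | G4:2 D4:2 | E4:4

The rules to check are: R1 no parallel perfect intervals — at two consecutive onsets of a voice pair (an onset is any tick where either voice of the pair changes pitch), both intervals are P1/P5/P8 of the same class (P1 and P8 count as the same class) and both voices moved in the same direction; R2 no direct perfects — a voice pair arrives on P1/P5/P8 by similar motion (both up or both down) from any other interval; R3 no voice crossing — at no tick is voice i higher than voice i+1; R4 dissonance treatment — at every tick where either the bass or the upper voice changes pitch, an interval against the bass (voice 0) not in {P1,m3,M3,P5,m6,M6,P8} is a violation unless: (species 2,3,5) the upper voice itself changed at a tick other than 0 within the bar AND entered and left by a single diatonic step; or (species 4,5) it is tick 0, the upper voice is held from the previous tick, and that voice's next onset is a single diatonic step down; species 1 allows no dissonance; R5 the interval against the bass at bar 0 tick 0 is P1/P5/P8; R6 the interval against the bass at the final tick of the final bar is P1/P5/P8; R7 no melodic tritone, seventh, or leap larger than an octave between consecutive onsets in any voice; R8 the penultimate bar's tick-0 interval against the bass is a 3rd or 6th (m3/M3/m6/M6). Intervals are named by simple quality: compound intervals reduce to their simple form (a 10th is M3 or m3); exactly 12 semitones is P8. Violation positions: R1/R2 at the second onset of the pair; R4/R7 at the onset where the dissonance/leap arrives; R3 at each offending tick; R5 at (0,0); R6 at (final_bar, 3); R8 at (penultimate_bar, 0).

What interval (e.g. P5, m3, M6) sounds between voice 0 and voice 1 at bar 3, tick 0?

P5

voice 0=F3 voice 1=C4 -> P5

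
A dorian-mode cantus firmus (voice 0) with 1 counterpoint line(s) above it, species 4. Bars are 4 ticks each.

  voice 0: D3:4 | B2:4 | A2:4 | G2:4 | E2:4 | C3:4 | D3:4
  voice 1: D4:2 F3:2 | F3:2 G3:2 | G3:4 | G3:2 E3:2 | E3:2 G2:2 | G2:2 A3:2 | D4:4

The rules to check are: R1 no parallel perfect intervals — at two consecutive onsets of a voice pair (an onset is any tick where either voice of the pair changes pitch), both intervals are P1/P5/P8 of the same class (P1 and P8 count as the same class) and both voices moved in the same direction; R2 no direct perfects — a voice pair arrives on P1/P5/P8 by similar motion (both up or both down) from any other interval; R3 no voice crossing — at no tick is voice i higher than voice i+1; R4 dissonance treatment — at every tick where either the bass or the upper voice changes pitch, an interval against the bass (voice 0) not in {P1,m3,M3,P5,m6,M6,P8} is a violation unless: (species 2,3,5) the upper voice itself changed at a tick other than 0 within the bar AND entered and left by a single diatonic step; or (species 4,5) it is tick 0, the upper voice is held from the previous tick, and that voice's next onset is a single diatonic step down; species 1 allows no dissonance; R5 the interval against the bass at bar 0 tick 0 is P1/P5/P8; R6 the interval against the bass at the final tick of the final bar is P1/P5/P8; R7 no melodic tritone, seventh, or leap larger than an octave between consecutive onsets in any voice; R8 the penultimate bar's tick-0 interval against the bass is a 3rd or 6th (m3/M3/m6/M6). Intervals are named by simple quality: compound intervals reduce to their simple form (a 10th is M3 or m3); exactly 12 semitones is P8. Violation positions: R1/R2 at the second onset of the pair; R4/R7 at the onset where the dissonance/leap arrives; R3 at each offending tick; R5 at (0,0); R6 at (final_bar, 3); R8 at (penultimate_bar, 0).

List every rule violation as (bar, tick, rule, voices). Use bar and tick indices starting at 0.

(1, 0, R4, (0, 1))
(2, 0, R4, (0, 1))
(5, 0, R3, (0, 1))
(5, 0, R4, (0, 1))
(5, 0, R8, (0, 1))
(5, 1, R3, (0, 1))
(5, 2, R7, (1,))
(6, 0, R2, (0, 1))

bar 0: v0=D3 v1=D4 downbeat P8
bar 1: v0=B2 v1=F3 downbeat TT
bar 2: v0=A2 v1=G3 downbeat m7
bar 3: v0=G2 v1=G3 downbeat P8
bar 4: v0=E2 v1=E3 downbeat P8
bar 5: v0=C3 v1=G2 downbeat P4
bar 6: v0=D3 v1=D4 downbeat P8
  -> R4 @ bar 1 tick 0 v(0, 1): B2/F3 TT untreated
  -> R4 @ bar 2 tick 0 v(0, 1): A2/G3 m7 untreated
  -> R3 @ bar 5 tick 0 v(0, 1): C3 above G2
  -> R4 @ bar 5 tick 0 v(0, 1): C3/G2 P4 untreated
  -> R8 @ bar 5 tick 0 v(0, 1): penult P4 not 3rd/6th
  -> R3 @ bar 5 tick 1 v(0, 1): C3 above G2
  -> R7 @ bar 5 tick 2 v(1,): G2->A3 leap 14st
  -> R2 @ bar 6 tick 0 v(0, 1): C3/A3 M6 -> D3/D4 P8 similar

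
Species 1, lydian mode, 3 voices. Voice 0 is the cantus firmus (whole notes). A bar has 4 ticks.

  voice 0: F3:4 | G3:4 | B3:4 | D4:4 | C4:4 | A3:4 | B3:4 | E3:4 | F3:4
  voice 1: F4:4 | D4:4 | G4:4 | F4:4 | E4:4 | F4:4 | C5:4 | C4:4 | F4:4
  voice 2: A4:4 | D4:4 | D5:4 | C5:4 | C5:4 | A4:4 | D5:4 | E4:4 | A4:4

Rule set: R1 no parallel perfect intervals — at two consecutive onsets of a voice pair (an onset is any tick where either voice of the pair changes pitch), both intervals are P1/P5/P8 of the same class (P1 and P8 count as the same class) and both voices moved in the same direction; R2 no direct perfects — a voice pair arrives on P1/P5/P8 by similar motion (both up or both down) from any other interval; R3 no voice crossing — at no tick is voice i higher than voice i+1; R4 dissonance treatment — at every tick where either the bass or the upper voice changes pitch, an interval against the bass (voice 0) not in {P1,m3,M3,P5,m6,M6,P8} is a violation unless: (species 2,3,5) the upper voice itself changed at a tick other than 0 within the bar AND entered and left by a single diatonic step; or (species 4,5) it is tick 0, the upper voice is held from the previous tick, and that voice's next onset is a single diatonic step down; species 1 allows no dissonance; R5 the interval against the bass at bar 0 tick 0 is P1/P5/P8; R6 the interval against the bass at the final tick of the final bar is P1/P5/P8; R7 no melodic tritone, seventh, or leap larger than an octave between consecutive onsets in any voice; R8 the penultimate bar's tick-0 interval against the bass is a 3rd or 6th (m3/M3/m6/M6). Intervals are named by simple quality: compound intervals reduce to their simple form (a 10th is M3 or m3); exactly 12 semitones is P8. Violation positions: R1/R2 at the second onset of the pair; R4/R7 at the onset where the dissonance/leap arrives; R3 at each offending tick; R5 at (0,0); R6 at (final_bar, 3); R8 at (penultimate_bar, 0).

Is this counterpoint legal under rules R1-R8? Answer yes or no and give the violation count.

bar 0: v0=F3 v1=F4 v2=A4 (M3)
bar 1: v0=G3 v1=D4 v2=D4 (P5)
bar 2: v0=B3 v1=G4 v2=D5 (m3)
bar 3: v0=D4 v1=F4 v2=C5 (m7)
bar 4: v0=C4 v1=E4 v2=C5 (P8)
bar 5: v0=A3 v1=F4 v2=A4 (P8)
bar 6: v0=B3 v1=C5 v2=D5 (m3)
bar 7: v0=E3 v1=C4 v2=E4 (P8)
bar 8: v0=F3 v1=F4 v2=A4 (M3)
  R5 @ bar0.0: opens on M3
  R2 @ bar1.0: F4/A4 M3 -> D4/D4 P1 similar
  R2 @ bar2.0: D4/D4 P1 -> G4/D5 P5 similar
  R1 @ bar3.0: G4/D5 P5 -> F4/C5 P5 similar
  R4 @ bar3.0: D4/C5 m7 untreated
  R1 @ bar5.0: C4/C5 P8 -> A3/A4 P8 similar
  R4 @ bar6.0: B3/C5 m2 untreated
  R2 @ bar7.0: B3/D5 m3 -> E3/E4 P8 similar
  R7 @ bar7.0: D5->E4 leap 10st
  R8 @ bar7.0: penult P8 not 3rd/6th
  R2 @ bar8.0: E3/C4 m6 -> F3/F4 P8 similar
  R6 @ bar8.3: closes on M3

No (12 violations)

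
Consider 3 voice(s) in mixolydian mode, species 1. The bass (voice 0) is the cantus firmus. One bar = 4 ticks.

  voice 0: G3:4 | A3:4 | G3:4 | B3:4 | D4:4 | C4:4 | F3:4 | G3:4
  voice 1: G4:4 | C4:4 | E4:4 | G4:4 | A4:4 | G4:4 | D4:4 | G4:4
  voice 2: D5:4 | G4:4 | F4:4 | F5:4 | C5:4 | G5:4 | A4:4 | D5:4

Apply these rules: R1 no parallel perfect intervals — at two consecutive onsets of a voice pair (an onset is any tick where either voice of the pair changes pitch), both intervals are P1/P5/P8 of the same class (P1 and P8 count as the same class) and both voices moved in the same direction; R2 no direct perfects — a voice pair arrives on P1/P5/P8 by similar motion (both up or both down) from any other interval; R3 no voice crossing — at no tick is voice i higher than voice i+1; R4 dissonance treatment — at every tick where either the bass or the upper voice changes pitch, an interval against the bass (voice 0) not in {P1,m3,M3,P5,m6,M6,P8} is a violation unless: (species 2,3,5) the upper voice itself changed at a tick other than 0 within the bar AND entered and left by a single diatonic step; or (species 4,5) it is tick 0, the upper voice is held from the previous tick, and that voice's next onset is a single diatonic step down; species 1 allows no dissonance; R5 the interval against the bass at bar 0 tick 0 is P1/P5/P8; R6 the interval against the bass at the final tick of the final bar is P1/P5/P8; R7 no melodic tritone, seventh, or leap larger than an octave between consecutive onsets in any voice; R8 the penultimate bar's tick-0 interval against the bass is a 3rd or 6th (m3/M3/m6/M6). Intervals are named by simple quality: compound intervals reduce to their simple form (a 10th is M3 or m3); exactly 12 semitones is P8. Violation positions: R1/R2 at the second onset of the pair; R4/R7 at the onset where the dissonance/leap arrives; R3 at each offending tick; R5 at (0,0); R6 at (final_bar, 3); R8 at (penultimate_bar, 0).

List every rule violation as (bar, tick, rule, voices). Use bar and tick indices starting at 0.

bar 0: v0=G3 v1=G4 v2=D5 downbeat P5
bar 1: v0=A3 v1=C4 v2=G4 downbeat m7
bar 2: v0=G3 v1=E4 v2=F4 downbeat m7
bar 3: v0=B3 v1=G4 v2=F5 downbeat TT
bar 4: v0=D4 v1=A4 v2=C5 downbeat m7
bar 5: v0=C4 v1=G4 v2=G5 downbeat P5
bar 6: v0=F3 v1=D4 v2=A4 downbeat M3
bar 7: v0=G3 v1=G4 v2=D5 downbeat P5
  -> R1 @ bar 1 tick 0 v(1, 2): G4/D5 P5 -> C4/G4 P5 similar
  -> R4 @ bar 1 tick 0 v(0, 2): A3/G4 m7 untreated
  -> R4 @ bar 2 tick 0 v(0, 2): G3/F4 m7 untreated
  -> R4 @ bar 3 tick 0 v(0, 2): B3/F5 TT untreated
  -> R2 @ bar 4 tick 0 v(0, 1): B3/G4 m6 -> D4/A4 P5 similar
  -> R4 @ bar 4 tick 0 v(0, 2): D4/C5 m7 untreated
  -> R1 @ bar 5 tick 0 v(0, 1): D4/A4 P5 -> C4/G4 P5 similar
  -> R2 @ bar 6 tick 0 v(1, 2): G4/G5 P8 -> D4/A4 P5 similar
  -> R7 @ bar 6 tick 0 v(2,): G5->A4 leap 10st
  -> R1 @ bar 7 tick 0 v(1, 2): D4/A4 P5 -> G4/D5 P5 similar
  -> R2 @ bar 7 tick 0 v(0, 1): F3/D4 M6 -> G3/G4 P8 similar
  -> R2 @ bar 7 tick 0 v(0, 2): F3/A4 M3 -> G3/D5 P5 similar

(1, 0, R1, (1, 2))
(1, 0, R4, (0, 2))
(2, 0, R4, (0, 2))
(3, 0, R4, (0, 2))
(4, 0, R2, (0, 1))
(4, 0, R4, (0, 2))
(5, 0, R1, (0, 1))
(6, 0, R2, (1, 2))
(6, 0, R7, (2,))
(7, 0, R1, (1, 2))
(7, 0, R2, (0, 1))
(7, 0, R2, (0, 2))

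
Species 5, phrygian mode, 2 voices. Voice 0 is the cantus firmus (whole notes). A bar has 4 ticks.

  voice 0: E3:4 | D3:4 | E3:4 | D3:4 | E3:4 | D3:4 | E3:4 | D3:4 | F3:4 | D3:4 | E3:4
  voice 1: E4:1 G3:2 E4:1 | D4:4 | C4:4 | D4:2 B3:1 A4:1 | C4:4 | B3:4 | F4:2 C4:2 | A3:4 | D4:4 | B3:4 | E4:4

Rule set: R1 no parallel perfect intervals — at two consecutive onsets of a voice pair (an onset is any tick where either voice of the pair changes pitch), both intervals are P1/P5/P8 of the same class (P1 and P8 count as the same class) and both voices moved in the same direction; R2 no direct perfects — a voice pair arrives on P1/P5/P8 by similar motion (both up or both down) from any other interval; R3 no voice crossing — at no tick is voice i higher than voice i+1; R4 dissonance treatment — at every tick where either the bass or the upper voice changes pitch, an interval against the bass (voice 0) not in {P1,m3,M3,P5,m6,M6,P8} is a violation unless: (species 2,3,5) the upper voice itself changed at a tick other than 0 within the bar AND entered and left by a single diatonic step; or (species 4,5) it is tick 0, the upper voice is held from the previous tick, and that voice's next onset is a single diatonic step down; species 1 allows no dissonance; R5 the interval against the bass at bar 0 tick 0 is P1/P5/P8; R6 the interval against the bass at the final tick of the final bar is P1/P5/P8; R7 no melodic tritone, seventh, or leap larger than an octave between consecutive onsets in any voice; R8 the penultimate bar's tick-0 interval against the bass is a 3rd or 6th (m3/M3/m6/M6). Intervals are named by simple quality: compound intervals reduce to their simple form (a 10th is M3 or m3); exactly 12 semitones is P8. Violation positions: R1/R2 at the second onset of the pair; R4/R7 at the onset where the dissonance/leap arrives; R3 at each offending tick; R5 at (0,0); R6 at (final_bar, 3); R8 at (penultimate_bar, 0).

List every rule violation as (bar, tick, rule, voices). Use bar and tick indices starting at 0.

(1, 0, R1, (0, 1))
(3, 3, R7, (1,))
(6, 0, R4, (0, 1))
(6, 0, R7, (1,))
(7, 0, R2, (0, 1))
(10, 0, R2, (0, 1))

bar 0: v0=E3 v1=E4 downbeat P8
bar 1: v0=D3 v1=D4 downbeat P8
bar 2: v0=E3 v1=C4 downbeat m6
bar 3: v0=D3 v1=D4 downbeat P8
bar 4: v0=E3 v1=C4 downbeat m6
bar 5: v0=D3 v1=B3 downbeat M6
bar 6: v0=E3 v1=F4 downbeat m2
bar 7: v0=D3 v1=A3 downbeat P5
bar 8: v0=F3 v1=D4 downbeat M6
bar 9: v0=D3 v1=B3 downbeat M6
bar 10: v0=E3 v1=E4 downbeat P8
  -> R1 @ bar 1 tick 0 v(0, 1): E3/E4 P8 -> D3/D4 P8 similar
  -> R7 @ bar 3 tick 3 v(1,): B3->A4 leap 10st
  -> R4 @ bar 6 tick 0 v(0, 1): E3/F4 m2 untreated
  -> R7 @ bar 6 tick 0 v(1,): B3->F4 leap 6st
  -> R2 @ bar 7 tick 0 v(0, 1): E3/C4 m6 -> D3/A3 P5 similar
  -> R2 @ bar 10 tick 0 v(0, 1): D3/B3 M6 -> E3/E4 P8 similar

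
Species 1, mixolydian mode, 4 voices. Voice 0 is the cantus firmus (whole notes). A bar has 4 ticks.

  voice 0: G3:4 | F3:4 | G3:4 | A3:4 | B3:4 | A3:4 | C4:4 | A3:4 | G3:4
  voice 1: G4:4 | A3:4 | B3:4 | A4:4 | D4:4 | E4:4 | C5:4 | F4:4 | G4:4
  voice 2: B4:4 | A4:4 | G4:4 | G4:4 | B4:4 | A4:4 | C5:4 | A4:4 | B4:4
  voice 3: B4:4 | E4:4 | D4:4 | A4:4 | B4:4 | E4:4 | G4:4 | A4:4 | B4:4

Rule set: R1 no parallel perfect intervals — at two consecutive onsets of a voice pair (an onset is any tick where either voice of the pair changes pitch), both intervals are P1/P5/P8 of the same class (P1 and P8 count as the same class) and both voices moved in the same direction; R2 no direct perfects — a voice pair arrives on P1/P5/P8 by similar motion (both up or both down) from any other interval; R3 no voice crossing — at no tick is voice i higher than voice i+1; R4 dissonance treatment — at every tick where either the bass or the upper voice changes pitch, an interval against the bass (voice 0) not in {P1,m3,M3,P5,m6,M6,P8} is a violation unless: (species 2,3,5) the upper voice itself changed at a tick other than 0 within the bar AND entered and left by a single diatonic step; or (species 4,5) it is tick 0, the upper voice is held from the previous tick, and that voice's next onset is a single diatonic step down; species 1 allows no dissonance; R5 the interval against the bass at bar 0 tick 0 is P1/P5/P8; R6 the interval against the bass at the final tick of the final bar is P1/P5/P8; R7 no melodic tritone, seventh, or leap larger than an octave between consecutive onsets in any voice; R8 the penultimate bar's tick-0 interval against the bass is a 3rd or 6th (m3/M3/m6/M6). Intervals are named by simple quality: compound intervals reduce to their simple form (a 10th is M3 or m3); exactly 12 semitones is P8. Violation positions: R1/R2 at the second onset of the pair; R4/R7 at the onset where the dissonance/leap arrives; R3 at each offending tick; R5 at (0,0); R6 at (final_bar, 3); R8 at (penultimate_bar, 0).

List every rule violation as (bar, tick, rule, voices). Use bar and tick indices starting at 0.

(0, 0, R5, (0, 2))
(0, 0, R5, (0, 3))
(1, 0, R2, (1, 2))
(1, 0, R2, (1, 3))
(1, 0, R3, (2, 3))
(1, 0, R4, (0, 3))
(1, 0, R7, (1,))
(1, 1, R3, (2, 3))
(1, 2, R3, (2, 3))
(1, 3, R3, (2, 3))
(2, 0, R3, (2, 3))
(2, 1, R3, (2, 3))
(2, 2, R3, (2, 3))
(2, 3, R3, (2, 3))
(3, 0, R2, (0, 1))
(3, 0, R2, (0, 3))
(3, 0, R2, (1, 3))
(3, 0, R3, (1, 2))
(3, 0, R4, (0, 2))
(3, 0, R7, (1,))
(3, 1, R3, (1, 2))
(3, 2, R3, (1, 2))
(3, 3, R3, (1, 2))
(4, 0, R1, (0, 3))
(4, 0, R2, (0, 2))
(4, 0, R2, (2, 3))
(5, 0, R1, (0, 2))
(5, 0, R2, (0, 3))
(5, 0, R3, (2, 3))
(5, 1, R3, (2, 3))
(5, 2, R3, (2, 3))
(5, 3, R3, (2, 3))
(6, 0, R1, (0, 2))
(6, 0, R1, (0, 3))
(6, 0, R2, (0, 1))
(6, 0, R2, (1, 2))
(6, 0, R3, (2, 3))
(6, 1, R3, (2, 3))
(6, 2, R3, (2, 3))
(6, 3, R3, (2, 3))
(7, 0, R1, (0, 2))
(7, 0, R8, (0, 2))
(7, 0, R8, (0, 3))
(8, 0, R1, (2, 3))
(8, 3, R6, (0, 2))
(8, 3, R6, (0, 3))

bar 0: v0=G3 v1=G4 v2=B4 v3=B4 downbeat M3
bar 1: v0=F3 v1=A3 v2=A4 v3=E4 downbeat M7
bar 2: v0=G3 v1=B3 v2=G4 v3=D4 downbeat P5
bar 3: v0=A3 v1=A4 v2=G4 v3=A4 downbeat P8
bar 4: v0=B3 v1=D4 v2=B4 v3=B4 downbeat P8
bar 5: v0=A3 v1=E4 v2=A4 v3=E4 downbeat P5
bar 6: v0=C4 v1=C5 v2=C5 v3=G4 downbeat P5
bar 7: v0=A3 v1=F4 v2=A4 v3=A4 downbeat P8
bar 8: v0=G3 v1=G4 v2=B4 v3=B4 downbeat M3
  -> R5 @ bar 0 tick 0 v(0, 2): opens on M3
  -> R5 @ bar 0 tick 0 v(0, 3): opens on M3
  -> R2 @ bar 1 tick 0 v(1, 2): G4/B4 M3 -> A3/A4 P8 similar
  -> R2 @ bar 1 tick 0 v(1, 3): G4/B4 M3 -> A3/E4 P5 similar
  -> R3 @ bar 1 tick 0 v(2, 3): A4 above E4
  -> R4 @ bar 1 tick 0 v(0, 3): F3/E4 M7 untreated
  -> R7 @ bar 1 tick 0 v(1,): G4->A3 leap 10st
  -> R3 @ bar 1 tick 1 v(2, 3): A4 above E4
  -> R3 @ bar 1 tick 2 v(2, 3): A4 above E4
  -> R3 @ bar 1 tick 3 v(2, 3): A4 above E4
  -> R3 @ bar 2 tick 0 v(2, 3): G4 above D4
  -> R3 @ bar 2 tick 1 v(2, 3): G4 above D4
  -> R3 @ bar 2 tick 2 v(2, 3): G4 above D4
  -> R3 @ bar 2 tick 3 v(2, 3): G4 above D4
  -> R2 @ bar 3 tick 0 v(0, 1): G3/B3 M3 -> A3/A4 P8 similar
  -> R2 @ bar 3 tick 0 v(0, 3): G3/D4 P5 -> A3/A4 P8 similar
  -> R2 @ bar 3 tick 0 v(1, 3): B3/D4 m3 -> A4/A4 P1 similar
  -> R3 @ bar 3 tick 0 v(1, 2): A4 above G4
  -> R4 @ bar 3 tick 0 v(0, 2): A3/G4 m7 untreated
  -> R7 @ bar 3 tick 0 v(1,): B3->A4 leap 10st
  -> R3 @ bar 3 tick 1 v(1, 2): A4 above G4
  -> R3 @ bar 3 tick 2 v(1, 2): A4 above G4
  -> R3 @ bar 3 tick 3 v(1, 2): A4 above G4
  -> R1 @ bar 4 tick 0 v(0, 3): A3/A4 P8 -> B3/B4 P8 similar
  -> R2 @ bar 4 tick 0 v(0, 2): A3/G4 m7 -> B3/B4 P8 similar
  -> R2 @ bar 4 tick 0 v(2, 3): G4/A4 M2 -> B4/B4 P1 similar
  -> R1 @ bar 5 tick 0 v(0, 2): B3/B4 P8 -> A3/A4 P8 similar
  -> R2 @ bar 5 tick 0 v(0, 3): B3/B4 P8 -> A3/E4 P5 similar
  -> R3 @ bar 5 tick 0 v(2, 3): A4 above E4
  -> R3 @ bar 5 tick 1 v(2, 3): A4 above E4
  -> R3 @ bar 5 tick 2 v(2, 3): A4 above E4
  -> R3 @ bar 5 tick 3 v(2, 3): A4 above E4
  -> R1 @ bar 6 tick 0 v(0, 2): A3/A4 P8 -> C4/C5 P8 similar
  -> R1 @ bar 6 tick 0 v(0, 3): A3/E4 P5 -> C4/G4 P5 similar
  -> R2 @ bar 6 tick 0 v(0, 1): A3/E4 P5 -> C4/C5 P8 similar
  -> R2 @ bar 6 tick 0 v(1, 2): E4/A4 P4 -> C5/C5 P1 similar
  -> R3 @ bar 6 tick 0 v(2, 3): C5 above G4
  -> R3 @ bar 6 tick 1 v(2, 3): C5 above G4
  -> R3 @ bar 6 tick 2 v(2, 3): C5 above G4
  -> R3 @ bar 6 tick 3 v(2, 3): C5 above G4
  -> R1 @ bar 7 tick 0 v(0, 2): C4/C5 P8 -> A3/A4 P8 similar
  -> R8 @ bar 7 tick 0 v(0, 2): penult P8 not 3rd/6th
  -> R8 @ bar 7 tick 0 v(0, 3): penult P8 not 3rd/6th
  -> R1 @ bar 8 tick 0 v(2, 3): A4/A4 P1 -> B4/B4 P1 similar
  -> R6 @ bar 8 tick 3 v(0, 2): closes on M3
  -> R6 @ bar 8 tick 3 v(0, 3): closes on M3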